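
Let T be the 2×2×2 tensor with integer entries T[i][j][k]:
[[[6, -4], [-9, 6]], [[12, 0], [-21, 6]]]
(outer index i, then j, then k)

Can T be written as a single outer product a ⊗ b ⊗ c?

The mode-1 unfolding of T (rows indexed by i, columns by (j,k) = (0,0), (0,1), (1,0), (1,1)) is [[6, -4, -9, 6], [12, 0, -21, 6]].
There the 2×2 minor on rows i ∈ {0, 1}, columns (j,k) ∈ {(0,0), (0,1)} is det [[6, -4], [12, 0]] = 48 ≠ 0, so this unfolding has rank ≥ 2; CP rank is at least every unfolding rank, so rank(T) ≥ 2.
In particular rank(T) ≥ 2 > 1, so T is not rank-1.

No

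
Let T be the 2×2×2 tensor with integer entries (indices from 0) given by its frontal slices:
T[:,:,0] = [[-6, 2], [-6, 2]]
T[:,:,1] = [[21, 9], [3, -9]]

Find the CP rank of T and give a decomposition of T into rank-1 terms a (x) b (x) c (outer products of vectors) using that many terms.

rank(T) = 2

Lower bound: the mode-2 unfolding of T (rows indexed by j, columns by (i,k) = (0,0), (0,1), (1,0), (1,1)) is [[-6, 21, -6, 3], [2, 9, 2, -9]].
There the 2×2 minor on rows j ∈ {0, 1}, columns (i,k) ∈ {(0,0), (0,1)} is det [[-6, 21], [2, 9]] = -96 ≠ 0, so this unfolding has rank ≥ 2; CP rank is at least every unfolding rank, so rank(T) ≥ 2. (Unfolding ranks only ever bound the CP rank from below — rank(T) can be strictly larger than all of them — so the matching upper bound has to come from an explicit 2-term decomposition.)
Upper bound — finding two terms. Write S_k = T[:,:,k] for the frontal slices: S₀ = [[-6, 2], [-6, 2]], S₁ = [[21, 9], [3, -9]].
If T = a₁ (x) b₁ (x) c₁ + a₂ (x) b₂ (x) c₂ then each S_k = c₁[k]·a₁b₁ᵀ + c₂[k]·a₂b₂ᵀ. S₀ and S₁ are linearly independent, so a₁b₁ᵀ and a₂b₂ᵀ must span the same plane of matrices: they are the rank-1 matrices of the form x·S₀ + y·S₁.
det(x·S₀ + y·S₁) is 144·xy − 216·y² = 72·(2·x − 3·y)(y), vanishing at (x:y) = (3:2) and (1:0).
M₁ = 3·S₀ + 2·S₁ = [[24, 24], [-12, -12]] = 12·(2, -1)(1, 1)ᵀ and M₂ = S₀ = [[-6, 2], [-6, 2]] = (-2)·(1, 1)(3, -1)ᵀ, so take a₁ = (2, -1), b₁ = (1, 1), a₂ = (1, 1), b₂ = (3, -1).
Each slice is an integer combination of E₁ = a₁b₁ᵀ and E₂ = a₂b₂ᵀ: S₀ = −2·E₂, S₁ = 6·E₁ + 3·E₂; reading off coefficients, c₁ = (0, 6) and c₂ = (-2, 3).
Hence T = (2, -1) (x) (1, 1) (x) (0, 6) + (1, 1) (x) (3, -1) (x) (-2, 3), so rank(T) ≤ 2.
These bounds meet, so rank(T) = 2.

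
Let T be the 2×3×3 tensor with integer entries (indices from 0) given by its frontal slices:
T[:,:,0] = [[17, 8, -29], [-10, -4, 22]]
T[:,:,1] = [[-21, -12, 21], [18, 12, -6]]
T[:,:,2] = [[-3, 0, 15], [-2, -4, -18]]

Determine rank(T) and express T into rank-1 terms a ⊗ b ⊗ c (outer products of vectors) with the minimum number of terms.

rank(T) = 2

Lower bound: the mode-1 unfolding of T (rows indexed by i, columns by (j,k) = (0,0), (0,1), (0,2), (1,0), (1,1), (1,2), (2,0), (2,1), (2,2)) is [[17, -21, -3, 8, -12, 0, -29, 21, 15], [-10, 18, -2, -4, 12, -4, 22, -6, -18]].
There the 2×2 minor on rows i ∈ {0, 1}, columns (j,k) ∈ {(0,0), (0,1)} is det [[17, -21], [-10, 18]] = 96 ≠ 0, so this unfolding has rank ≥ 2; CP rank is at least every unfolding rank, so rank(T) ≥ 2. (Flattening ranks never certify an upper bound on CP rank; for that we must actually write T with 2 rank-1 terms.)
Upper bound — finding two terms. Write S_k = T[:,:,k] for the frontal slices: S₀ = [[17, 8, -29], [-10, -4, 22]], S₁ = [[-21, -12, 21], [18, 12, -6]], S₂ = [[-3, 0, 15], [-2, -4, -18]].
If T = a₁ ⊗ b₁ ⊗ c₁ + a₂ ⊗ b₂ ⊗ c₂ then each S_k = c₁[k]·a₁b₁ᵀ + c₂[k]·a₂b₂ᵀ. S₀ and S₁ are linearly independent, so a₁b₁ᵀ and a₂b₂ᵀ must span the same plane of matrices: they are the rank-1 matrices of the form x·S₀ + y·S₁.
The 2×2 minor of x·S₀ + y·S₁ on rows {0,1}, columns {0,1} is 12·x² + 24·xy − 36·y² = 12·(x + 3·y)(x − y), vanishing at (x:y) = (3:-1) and (1:1).
M₁ = 3·S₀ − S₁ = [[72, 36, -108], [-48, -24, 72]] = 12·[3, -2][2, 1, -3]ᵀ and M₂ = S₀ + S₁ = [[-4, -4, -8], [8, 8, 16]] = (-4)·[1, -2][1, 1, 2]ᵀ, so take a₁ = [3, -2], b₁ = [2, 1, -3], a₂ = [1, -2], b₂ = [1, 1, 2].
Each slice is an integer combination of E₁ = a₁b₁ᵀ and E₂ = a₂b₂ᵀ: S₀ = 3·E₁ − E₂, S₁ = −3·E₁ − 3·E₂, S₂ = −E₁ + 3·E₂; reading off coefficients, c₁ = [3, -3, -1] and c₂ = [-1, -3, 3].
Hence T = [3, -2] ⊗ [2, 1, -3] ⊗ [3, -3, -1] + [1, -2] ⊗ [1, 1, 2] ⊗ [-1, -3, 3], so rank(T) ≤ 2.
These bounds meet, so rank(T) = 2.
Check entry T[1,1,0] = -4: (-2)·(1)·(3) + (-2)·(1)·(-1) = -4.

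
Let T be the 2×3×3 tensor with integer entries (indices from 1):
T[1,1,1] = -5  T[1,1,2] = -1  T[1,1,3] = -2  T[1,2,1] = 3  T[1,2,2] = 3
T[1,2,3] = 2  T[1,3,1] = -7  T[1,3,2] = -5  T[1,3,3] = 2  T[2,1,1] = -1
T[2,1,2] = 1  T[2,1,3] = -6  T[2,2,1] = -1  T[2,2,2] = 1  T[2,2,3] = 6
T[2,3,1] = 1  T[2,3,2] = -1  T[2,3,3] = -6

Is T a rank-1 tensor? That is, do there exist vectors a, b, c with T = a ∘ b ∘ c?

No

The mode-3 unfolding of T (rows indexed by k, columns by (i,j) = (1,1), (1,2), (1,3), (2,1), (2,2), (2,3)) is [[-5, 3, -7, -1, -1, 1], [-1, 3, -5, 1, 1, -1], [-2, 2, 2, -6, 6, -6]].
There the 3×3 minor on rows k ∈ {1, 2, 3}, columns (i,j) ∈ {(1,1), (1,2), (1,3)} is det [[-5, 3, -7], [-1, 3, -5], [-2, 2, 2]] = -72 ≠ 0, so this unfolding has rank ≥ 3; CP rank is at least every unfolding rank, so rank(T) ≥ 3.
In particular rank(T) ≥ 3 > 1, so T is not rank-1.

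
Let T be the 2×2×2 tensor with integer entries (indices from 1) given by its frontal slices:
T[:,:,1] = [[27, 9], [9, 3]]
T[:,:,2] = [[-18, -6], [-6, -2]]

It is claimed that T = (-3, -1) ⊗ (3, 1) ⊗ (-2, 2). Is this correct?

No

Reconstruct entry (1,1,1) from the claimed factors: Σₗ aₗ[1]bₗ[1]cₗ[1] = (-3)·(3)·(-2) = 18, but T[1,1,1] = 27. The claim is false.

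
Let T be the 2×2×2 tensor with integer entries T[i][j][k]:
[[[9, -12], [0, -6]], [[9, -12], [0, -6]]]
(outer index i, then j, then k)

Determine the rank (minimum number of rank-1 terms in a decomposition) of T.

2

Lower bound: in the mode-2 unfolding of T (rows indexed by j, columns by (i,k)) the 2×2 minor on rows j ∈ {0, 1}, columns (i,k) ∈ {(0,0), (0,1)} is det [[9, -12], [0, -6]] = -54 ≠ 0, so that unfolding has rank ≥ 2 and hence rank(T) ≥ 2 (CP rank is at least every unfolding rank, though it can be larger).
Upper bound: T[i,:,:] = a[i]·M for every slice, with a = [1, 1] and M = [[9, -12], [0, -6]] (rows j, columns k).
Splitting M by its rows (j = 0, 1), M = [1, 0][9, -12]ᵀ + [0, 1][0, -6]ᵀ.
Hence T = [1, 1] ⊗ [1, 0] ⊗ [9, -12] + [1, 1] ⊗ [0, 1] ⊗ [0, -6], so rank(T) ≤ 2.
These bounds meet, so rank(T) = 2.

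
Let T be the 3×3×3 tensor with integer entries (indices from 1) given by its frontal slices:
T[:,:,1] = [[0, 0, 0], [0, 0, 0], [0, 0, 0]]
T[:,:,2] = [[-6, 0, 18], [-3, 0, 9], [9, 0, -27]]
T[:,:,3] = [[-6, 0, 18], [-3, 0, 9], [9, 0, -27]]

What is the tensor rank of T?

Lower bound: T ≠ 0 (e.g. T[1,1,2] = -6), so rank(T) ≥ 1.
Upper bound: the mode-1 fibre T[:,1,2] = [-6, -3, 9] gives a = [2, 1, -3] (primitive direction); the mode-2 fibre T[1,:,2] = [-6, 0, 18] gives b = [1, 0, -3]; then c[k] = T[1,1,k] / (a[1]·b[1]) = [0, -6, -6] / 2 = [0, -3, -3].
Expanding [2, 1, -3] ⊗ [1, 0, -3] ⊗ [0, -3, -3] reproduces all 27 entries of T, so T = [2, 1, -3] ⊗ [1, 0, -3] ⊗ [0, -3, -3] and rank(T) ≤ 1.
These bounds meet, so rank(T) = 1.

1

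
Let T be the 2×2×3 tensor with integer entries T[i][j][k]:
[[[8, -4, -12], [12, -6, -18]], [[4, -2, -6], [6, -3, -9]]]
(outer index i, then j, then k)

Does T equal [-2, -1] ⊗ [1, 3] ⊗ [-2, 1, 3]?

No

Reconstruct entry (0,0,0) from the claimed factors: Σₗ aₗ[0]bₗ[0]cₗ[0] = (-2)·(1)·(-2) = 4, but T[0,0,0] = 8. The claim is false.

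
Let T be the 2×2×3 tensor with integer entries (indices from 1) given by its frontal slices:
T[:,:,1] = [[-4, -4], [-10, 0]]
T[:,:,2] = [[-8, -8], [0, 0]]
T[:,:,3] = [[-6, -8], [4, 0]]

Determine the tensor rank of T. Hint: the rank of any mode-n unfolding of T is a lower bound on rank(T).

Lower bound: the mode-3 unfolding of T (rows indexed by k, columns by (i,j) = (1,1), (1,2), (2,1), (2,2)) is [[-4, -4, -10, 0], [-8, -8, 0, 0], [-6, -8, 4, 0]].
There the 3×3 minor on rows k ∈ {1, 2, 3}, columns (i,j) ∈ {(1,1), (1,2), (2,1)} is det [[-4, -4, -10], [-8, -8, 0], [-6, -8, 4]] = -160 ≠ 0, so this unfolding has rank ≥ 3; CP rank is at least every unfolding rank, so rank(T) ≥ 3. (Unfolding ranks only ever bound the CP rank from below — rank(T) can be strictly larger than all of them — so the matching upper bound has to come from an explicit 3-term decomposition.)
Upper bound: T is a sum of 3 rank-1 terms, T = [1, 0] (x) [1, 1] (x) [-4, -8, -8] + [1, 2] (x) [1, 0] (x) [-4, 0, 2] + [2, -1] (x) [1, 0] (x) [2, 0, 0] (one valid choice — decompositions are not unique — normalised so each a, b is primitive with positive first nonzero entry; check it by expanding all entries), so rank(T) ≤ 3.
These bounds meet, so rank(T) = 3.

3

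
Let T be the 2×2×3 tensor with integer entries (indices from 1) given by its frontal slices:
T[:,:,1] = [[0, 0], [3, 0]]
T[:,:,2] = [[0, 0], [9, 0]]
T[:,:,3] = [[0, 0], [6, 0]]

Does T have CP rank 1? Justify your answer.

Yes

The mode-1 fibre T[:,1,1] = [0, 3] gives a = [0, 1] (primitive direction); the mode-2 fibre T[2,:,1] = [3, 0] gives b = [1, 0]; then c[k] = T[2,1,k] / (a[2]·b[1]) = [3, 9, 6] / 1 = [3, 9, 6].
Expanding [0, 1] (x) [1, 0] (x) [3, 9, 6] reproduces all 12 entries of T, so T = [0, 1] (x) [1, 0] (x) [3, 9, 6] and rank(T) ≤ 1.
Equivalently every frontal slice T[:,:,k] is c[k] times the rank-1 matrix [0, 1] (x) [1, 0]. So T has rank 1 (it is nonzero).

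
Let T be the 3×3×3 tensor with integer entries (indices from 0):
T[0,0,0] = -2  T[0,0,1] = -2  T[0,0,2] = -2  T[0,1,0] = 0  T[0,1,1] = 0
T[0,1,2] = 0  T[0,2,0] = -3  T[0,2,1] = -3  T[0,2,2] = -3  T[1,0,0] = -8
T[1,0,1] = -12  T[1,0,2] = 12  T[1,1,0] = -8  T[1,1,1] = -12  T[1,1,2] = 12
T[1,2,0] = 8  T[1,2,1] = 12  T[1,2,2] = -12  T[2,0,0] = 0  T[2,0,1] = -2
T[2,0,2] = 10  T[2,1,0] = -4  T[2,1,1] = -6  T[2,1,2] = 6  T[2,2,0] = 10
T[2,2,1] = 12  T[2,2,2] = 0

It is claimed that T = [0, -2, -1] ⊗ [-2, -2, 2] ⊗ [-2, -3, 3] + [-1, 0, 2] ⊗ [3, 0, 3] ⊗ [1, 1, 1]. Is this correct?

Reconstruct entry (0,0,0) from the claimed factors: Σₗ aₗ[0]bₗ[0]cₗ[0] = (0)·(-2)·(-2) + (-1)·(3)·(1) = -3, but T[0,0,0] = -2. The claim is false.

No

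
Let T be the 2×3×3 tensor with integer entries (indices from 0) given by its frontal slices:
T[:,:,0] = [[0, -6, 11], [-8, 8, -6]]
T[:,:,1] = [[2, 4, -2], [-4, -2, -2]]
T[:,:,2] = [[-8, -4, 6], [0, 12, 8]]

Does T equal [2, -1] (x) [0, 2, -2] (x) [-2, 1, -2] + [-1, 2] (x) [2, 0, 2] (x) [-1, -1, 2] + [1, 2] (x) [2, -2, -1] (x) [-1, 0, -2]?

Reconstruct entrywise from the claimed factors. For example, T[0,0,0] = 0 and Σₗ aₗ[0]bₗ[0]cₗ[0] = (2)·(0)·(-2) + (-1)·(2)·(-1) + (1)·(2)·(-1) = 0; checking all 18 entries, every one matches. The claim holds.

Yes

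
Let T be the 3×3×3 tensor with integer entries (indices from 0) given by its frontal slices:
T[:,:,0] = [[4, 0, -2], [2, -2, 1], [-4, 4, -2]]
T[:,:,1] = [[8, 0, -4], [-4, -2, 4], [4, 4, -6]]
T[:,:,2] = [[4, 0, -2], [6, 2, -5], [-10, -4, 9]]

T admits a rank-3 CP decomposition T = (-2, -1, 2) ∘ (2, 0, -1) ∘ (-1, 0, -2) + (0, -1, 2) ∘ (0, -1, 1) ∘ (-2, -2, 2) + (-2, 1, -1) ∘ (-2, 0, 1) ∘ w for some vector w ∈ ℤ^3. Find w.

w = (0, 2, -1)

Subtract the known terms from T to get the rank-1 residual R = (-2, 1, -1) ∘ (-2, 0, 1) ∘ w, so R[i,j,k] = a[i]·b[j]·w[k]. Pick indices with nonzero a[0]·b[0] = (-2)·(-2) = 4. Only the fibre through (0,0,·) is needed: R[0,0,:] = T[0,0,:] − Σₗ aₗ[0]bₗ[0]cₗ = [4, 8, 4] − (-2)·(2)·(-1, 0, -2) − (0)·(0)·(-2, -2, 2) = [0, 8, -4]. Then w[k] = R[0,0,k] / 4 for each k, giving w = [0, 8, -4] / 4 = (0, 2, -1).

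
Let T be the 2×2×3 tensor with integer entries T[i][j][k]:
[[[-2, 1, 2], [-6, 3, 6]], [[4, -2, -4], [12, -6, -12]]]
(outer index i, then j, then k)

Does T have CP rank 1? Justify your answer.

Yes

If T = a ⊗ b ⊗ c then every fibre of T is a multiple of the corresponding factor, so read the factors off the fibres through the nonzero entry T[0,0,0] = -2.
The mode-1 fibre T[:,0,0] = [-2, 4] gives a = [1, -2] (primitive direction); the mode-2 fibre T[0,:,0] = [-2, -6] gives b = [1, 3]; then c[k] = T[0,0,k] / (a[0]·b[0]) = [-2, 1, 2] / 1 = [-2, 1, 2].
Expanding [1, -2] ⊗ [1, 3] ⊗ [-2, 1, 2] reproduces all 12 entries of T, so T = [1, -2] ⊗ [1, 3] ⊗ [-2, 1, 2] and rank(T) ≤ 1.
Equivalently every frontal slice T[:,:,k] is c[k] times the rank-1 matrix [1, -2] ⊗ [1, 3]. So T has rank 1 (it is nonzero).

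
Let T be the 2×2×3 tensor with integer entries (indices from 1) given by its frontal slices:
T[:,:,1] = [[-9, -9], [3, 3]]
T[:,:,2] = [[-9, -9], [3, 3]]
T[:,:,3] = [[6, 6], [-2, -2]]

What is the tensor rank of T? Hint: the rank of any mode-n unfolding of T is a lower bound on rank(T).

1

Lower bound: T ≠ 0 (e.g. T[1,1,1] = -9), so rank(T) ≥ 1.
Upper bound: if T = a ∘ b ∘ c then every fibre of T is a multiple of the corresponding factor, so read the factors off the fibres through the nonzero entry T[1,1,1] = -9.
The mode-1 fibre T[:,1,1] = [-9, 3] gives a = (3, -1) (primitive direction); the mode-2 fibre T[1,:,1] = [-9, -9] gives b = (1, 1); then c[k] = T[1,1,k] / (a[1]·b[1]) = [-9, -9, 6] / 3 = (-3, -3, 2).
Expanding (3, -1) ∘ (1, 1) ∘ (-3, -3, 2) reproduces all 12 entries of T, so T = (3, -1) ∘ (1, 1) ∘ (-3, -3, 2) and rank(T) ≤ 1.
These bounds meet, so rank(T) = 1.
Check entry T[2,2,1] = 3: (-1)·(1)·(-3) = 3.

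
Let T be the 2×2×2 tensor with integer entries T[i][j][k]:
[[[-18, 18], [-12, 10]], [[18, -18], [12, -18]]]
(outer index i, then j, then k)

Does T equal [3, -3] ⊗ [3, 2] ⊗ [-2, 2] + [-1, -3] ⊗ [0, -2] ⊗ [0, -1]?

Yes

Reconstruct entrywise from the claimed factors. For example, T[0,1,0] = -12 and Σₗ aₗ[0]bₗ[1]cₗ[0] = (3)·(2)·(-2) + (-1)·(-2)·(0) = -12; checking all 8 entries, every one matches. The claim holds.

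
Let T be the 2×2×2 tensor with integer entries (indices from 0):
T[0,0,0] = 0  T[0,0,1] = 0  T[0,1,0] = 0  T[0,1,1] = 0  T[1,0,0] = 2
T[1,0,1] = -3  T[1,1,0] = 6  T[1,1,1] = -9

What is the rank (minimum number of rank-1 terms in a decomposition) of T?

1

Lower bound: T ≠ 0 (e.g. T[1,0,0] = 2), so rank(T) ≥ 1.
Upper bound: the mode-1 fibre T[:,0,0] = [0, 2] gives a = [0, 1] (primitive direction); the mode-2 fibre T[1,:,0] = [2, 6] gives b = [1, 3]; then c[k] = T[1,0,k] / (a[1]·b[0]) = [2, -3] / 1 = [2, -3].
Expanding [0, 1] ⊗ [1, 3] ⊗ [2, -3] reproduces all 8 entries of T, so T = [0, 1] ⊗ [1, 3] ⊗ [2, -3] and rank(T) ≤ 1.
These bounds meet, so rank(T) = 1.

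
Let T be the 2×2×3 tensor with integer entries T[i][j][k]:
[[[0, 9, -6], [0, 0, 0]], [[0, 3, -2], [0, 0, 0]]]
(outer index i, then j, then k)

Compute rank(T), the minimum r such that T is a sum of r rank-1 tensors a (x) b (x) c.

Lower bound: T ≠ 0 (e.g. T[0,0,1] = 9), so rank(T) ≥ 1.
Upper bound: the mode-1 fibre T[:,0,1] = [9, 3] gives a = [3, 1] (primitive direction); the mode-2 fibre T[0,:,1] = [9, 0] gives b = [1, 0]; then c[k] = T[0,0,k] / (a[0]·b[0]) = [0, 9, -6] / 3 = [0, 3, -2].
Expanding [3, 1] (x) [1, 0] (x) [0, 3, -2] reproduces all 12 entries of T, so T = [3, 1] (x) [1, 0] (x) [0, 3, -2] and rank(T) ≤ 1.
These bounds meet, so rank(T) = 1.

1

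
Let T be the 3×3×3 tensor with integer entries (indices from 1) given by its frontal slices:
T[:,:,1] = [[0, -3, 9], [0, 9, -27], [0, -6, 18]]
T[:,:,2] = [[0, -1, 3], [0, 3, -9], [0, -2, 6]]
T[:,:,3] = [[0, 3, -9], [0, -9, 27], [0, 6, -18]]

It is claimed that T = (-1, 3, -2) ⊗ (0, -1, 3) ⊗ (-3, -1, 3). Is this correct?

Yes

Reconstruct entrywise from the claimed factors. For example, T[1,3,3] = -9 and Σₗ aₗ[1]bₗ[3]cₗ[3] = (-1)·(3)·(3) = -9; checking all 27 entries, every one matches. The claim holds.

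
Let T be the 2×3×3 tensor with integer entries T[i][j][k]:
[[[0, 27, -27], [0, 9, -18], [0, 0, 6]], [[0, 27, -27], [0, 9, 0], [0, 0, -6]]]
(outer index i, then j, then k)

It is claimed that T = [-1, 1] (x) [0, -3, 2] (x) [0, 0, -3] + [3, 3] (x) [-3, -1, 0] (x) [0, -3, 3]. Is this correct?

Yes

Reconstruct entrywise from the claimed factors. For example, T[0,2,1] = 0 and Σₗ aₗ[0]bₗ[2]cₗ[1] = (-1)·(2)·(0) + (3)·(0)·(-3) = 0; checking all 18 entries, every one matches. The claim holds.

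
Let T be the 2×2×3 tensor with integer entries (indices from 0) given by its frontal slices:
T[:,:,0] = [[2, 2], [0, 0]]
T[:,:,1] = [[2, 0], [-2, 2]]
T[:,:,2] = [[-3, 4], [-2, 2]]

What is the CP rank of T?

3

Lower bound: the mode-3 unfolding of T (rows indexed by k, columns by (i,j) = (0,0), (0,1), (1,0), (1,1)) is [[2, 2, 0, 0], [2, 0, -2, 2], [-3, 4, -2, 2]].
There the 3×3 minor on rows k ∈ {0, 1, 2}, columns (i,j) ∈ {(0,0), (0,1), (1,0)} is det [[2, 2, 0], [2, 0, -2], [-3, 4, -2]] = 36 ≠ 0, so this unfolding has rank ≥ 3; CP rank is at least every unfolding rank, so rank(T) ≥ 3. (This is only a lower bound: in general the CP rank may exceed every unfolding rank, so we still need to exhibit 3 rank-1 terms summing to T.)
Upper bound: T is a sum of 3 rank-1 terms, T = [1, -2] ⊗ [1, -1] ⊗ [0, 1, 1] + [1, 0] ⊗ [1, -2] ⊗ [-2, -1, -2] + [1, 0] ⊗ [2, -1] ⊗ [2, 1, -1] (written with every a and b primitive with positive leading entry and the scale carried by c; CP decompositions are not unique, and this one is verified by expanding entrywise), so rank(T) ≤ 3.
These bounds meet, so rank(T) = 3.
Check entry T[0,0,0] = 2: (1)·(1)·(0) + (1)·(1)·(-2) + (1)·(2)·(2) = 2.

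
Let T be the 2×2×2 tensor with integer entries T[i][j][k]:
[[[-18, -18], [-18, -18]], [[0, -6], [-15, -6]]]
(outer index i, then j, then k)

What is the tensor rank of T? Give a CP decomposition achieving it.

rank(T) = 2

Lower bound: the mode-1 unfolding of T (rows indexed by i, columns by (j,k) = (0,0), (0,1), (1,0), (1,1)) is [[-18, -18, -18, -18], [0, -6, -15, -6]].
There the 2×2 minor on rows i ∈ {0, 1}, columns (j,k) ∈ {(0,0), (0,1)} is det [[-18, -18], [0, -6]] = 108 ≠ 0, so this unfolding has rank ≥ 2; CP rank is at least every unfolding rank, so rank(T) ≥ 2. (This is only a lower bound: in general the CP rank may exceed every unfolding rank, so we still need to exhibit 2 rank-1 terms summing to T.)
Upper bound — finding two terms. Write S_k = T[:,:,k] for the frontal slices: S₀ = [[-18, -18], [0, -15]], S₁ = [[-18, -18], [-6, -6]].
If T = a₁ ⊗ b₁ ⊗ c₁ + a₂ ⊗ b₂ ⊗ c₂ then each S_k = c₁[k]·a₁b₁ᵀ + c₂[k]·a₂b₂ᵀ. S₀ and S₁ are linearly independent, so a₁b₁ᵀ and a₂b₂ᵀ must span the same plane of matrices: they are the rank-1 matrices of the form x·S₀ + y·S₁.
det(x·S₀ + y·S₁) is 270·x² + 270·xy = 270·(x + y)(x), vanishing at (x:y) = (1:-1) and (0:1).
M₁ = S₀ − S₁ = [[0, 0], [6, -9]] = 3·[0, 1][2, -3]ᵀ and M₂ = S₁ = [[-18, -18], [-6, -6]] = (-6)·[3, 1][1, 1]ᵀ, so take a₁ = [0, 1], b₁ = [2, -3], a₂ = [3, 1], b₂ = [1, 1].
Each slice is an integer combination of E₁ = a₁b₁ᵀ and E₂ = a₂b₂ᵀ: S₀ = 3·E₁ − 6·E₂, S₁ = −6·E₂; reading off coefficients, c₁ = [3, 0] and c₂ = [-6, -6].
Hence T = [0, 1] ⊗ [2, -3] ⊗ [3, 0] + [3, 1] ⊗ [1, 1] ⊗ [-6, -6], so rank(T) ≤ 2.
These bounds meet, so rank(T) = 2.
Check entry T[1,1,1] = -6: (1)·(-3)·(0) + (1)·(1)·(-6) = -6.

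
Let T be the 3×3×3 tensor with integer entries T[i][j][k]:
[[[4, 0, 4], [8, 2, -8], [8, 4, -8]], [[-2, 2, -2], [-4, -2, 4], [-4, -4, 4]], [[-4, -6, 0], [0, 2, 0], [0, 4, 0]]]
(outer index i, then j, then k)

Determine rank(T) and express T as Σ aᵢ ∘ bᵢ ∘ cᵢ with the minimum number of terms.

rank(T) = 3

Lower bound: the mode-2 unfolding of T (rows indexed by j, columns by (i,k) = (0,0), (0,1), (0,2), (1,0), (1,1), (1,2), (2,0), (2,1), (2,2)) is [[4, 0, 4, -2, 2, -2, -4, -6, 0], [8, 2, -8, -4, -2, 4, 0, 2, 0], [8, 4, -8, -4, -4, 4, 0, 4, 0]].
There the 3×3 minor on rows j ∈ {0, 1, 2}, columns (i,k) ∈ {(0,0), (0,1), (0,2)} is det [[4, 0, 4], [8, 2, -8], [8, 4, -8]] = 128 ≠ 0, so this unfolding has rank ≥ 3; CP rank is at least every unfolding rank, so rank(T) ≥ 3. (Unfolding ranks only ever bound the CP rank from below — rank(T) can be strictly larger than all of them — so the matching upper bound has to come from an explicit 3-term decomposition.)
Upper bound: T is a sum of 3 rank-1 terms, T = [1, -1, 1] ∘ [2, -1, -2] ∘ [0, -2, 0] + [2, -1, -1] ∘ [1, 0, 0] ∘ [4, 2, 0] + [2, -1, 0] ∘ [1, -2, -2] ∘ [-2, 0, 2] (written with every a and b primitive with positive leading entry and the scale carried by c; CP decompositions are not unique, and this one is verified by expanding entrywise), so rank(T) ≤ 3.
These bounds meet, so rank(T) = 3.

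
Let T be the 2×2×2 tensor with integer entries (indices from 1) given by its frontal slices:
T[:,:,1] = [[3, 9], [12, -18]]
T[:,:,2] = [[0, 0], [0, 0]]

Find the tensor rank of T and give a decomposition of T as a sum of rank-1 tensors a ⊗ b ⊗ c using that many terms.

Lower bound: in the mode-1 unfolding of T (rows indexed by i, columns by (j,k)) the 2×2 minor on rows i ∈ {1, 2}, columns (j,k) ∈ {(1,1), (2,1)} is det [[3, 9], [12, -18]] = -162 ≠ 0, so that unfolding has rank ≥ 2 and hence rank(T) ≥ 2 (CP rank is at least every unfolding rank, though it can be larger).
Upper bound: T[:,:,k] = c[k]·M for every slice, with c = [1, 0] and M = [[3, 9], [12, -18]] (rows i, columns j).
Splitting M by its rows (i = 1, 2), M = [1, 0][3, 9]ᵀ + [0, 1][12, -18]ᵀ.
Hence T = [1, 0] ⊗ [3, 9] ⊗ [1, 0] + [0, 1] ⊗ [12, -18] ⊗ [1, 0], so rank(T) ≤ 2.
These bounds meet, so rank(T) = 2.

rank(T) = 2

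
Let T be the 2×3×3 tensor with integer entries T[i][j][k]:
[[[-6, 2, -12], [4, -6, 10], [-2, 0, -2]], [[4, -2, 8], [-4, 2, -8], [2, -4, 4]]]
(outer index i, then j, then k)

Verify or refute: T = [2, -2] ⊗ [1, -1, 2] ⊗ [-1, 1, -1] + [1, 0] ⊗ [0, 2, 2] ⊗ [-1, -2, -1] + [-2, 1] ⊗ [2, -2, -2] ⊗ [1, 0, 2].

Reconstruct entry (0,0,2) from the claimed factors: Σₗ aₗ[0]bₗ[0]cₗ[2] = (2)·(1)·(-1) + (1)·(0)·(-1) + (-2)·(2)·(2) = -10, but T[0,0,2] = -12. The claim is false.

No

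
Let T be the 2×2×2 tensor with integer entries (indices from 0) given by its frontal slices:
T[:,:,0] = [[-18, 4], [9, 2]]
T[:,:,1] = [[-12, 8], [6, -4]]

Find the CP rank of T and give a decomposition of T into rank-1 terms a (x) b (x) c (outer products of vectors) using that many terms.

rank(T) = 2

Lower bound: the mode-3 unfolding of T (rows indexed by k, columns by (i,j) = (0,0), (0,1), (1,0), (1,1)) is [[-18, 4, 9, 2], [-12, 8, 6, -4]].
There the 2×2 minor on rows k ∈ {0, 1}, columns (i,j) ∈ {(0,0), (0,1)} is det [[-18, 4], [-12, 8]] = -96 ≠ 0, so this unfolding has rank ≥ 2; CP rank is at least every unfolding rank, so rank(T) ≥ 2. (Unfolding ranks only ever bound the CP rank from below — rank(T) can be strictly larger than all of them — so the matching upper bound has to come from an explicit 2-term decomposition.)
Upper bound — finding two terms. Write S_k = T[:,:,k] for the frontal slices: S₀ = [[-18, 4], [9, 2]], S₁ = [[-12, 8], [6, -4]].
If T = a₁ (x) b₁ (x) c₁ + a₂ (x) b₂ (x) c₂ then each S_k = c₁[k]·a₁b₁ᵀ + c₂[k]·a₂b₂ᵀ. S₀ and S₁ are linearly independent, so a₁b₁ᵀ and a₂b₂ᵀ must span the same plane of matrices: they are the rank-1 matrices of the form x·S₀ + y·S₁.
det(x·S₀ + y·S₁) is −72·x² − 48·xy = (-24)·(3·x + 2·y)(x), vanishing at (x:y) = (2:-3) and (0:1).
M₁ = 2·S₀ − 3·S₁ = [[0, -16], [0, 16]] = (-16)·[1, -1][0, 1]ᵀ and M₂ = S₁ = [[-12, 8], [6, -4]] = (-2)·[2, -1][3, -2]ᵀ, so take a₁ = [1, -1], b₁ = [0, 1], a₂ = [2, -1], b₂ = [3, -2].
Each slice is an integer combination of E₁ = a₁b₁ᵀ and E₂ = a₂b₂ᵀ: S₀ = −8·E₁ − 3·E₂, S₁ = −2·E₂; reading off coefficients, c₁ = [-8, 0] and c₂ = [-3, -2].
Hence T = [1, -1] (x) [0, 1] (x) [-8, 0] + [2, -1] (x) [3, -2] (x) [-3, -2], so rank(T) ≤ 2.
These bounds meet, so rank(T) = 2.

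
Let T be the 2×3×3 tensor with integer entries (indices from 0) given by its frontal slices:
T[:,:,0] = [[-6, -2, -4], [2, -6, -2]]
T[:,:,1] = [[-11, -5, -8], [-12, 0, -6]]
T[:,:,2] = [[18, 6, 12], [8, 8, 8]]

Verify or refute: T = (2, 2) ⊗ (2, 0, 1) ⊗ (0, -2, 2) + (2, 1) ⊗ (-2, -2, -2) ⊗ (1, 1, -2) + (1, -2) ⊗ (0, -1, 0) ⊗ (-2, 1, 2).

Reconstruct entry (0,0,0) from the claimed factors: Σₗ aₗ[0]bₗ[0]cₗ[0] = (2)·(2)·(0) + (2)·(-2)·(1) + (1)·(0)·(-2) = -4, but T[0,0,0] = -6. The claim is false.

No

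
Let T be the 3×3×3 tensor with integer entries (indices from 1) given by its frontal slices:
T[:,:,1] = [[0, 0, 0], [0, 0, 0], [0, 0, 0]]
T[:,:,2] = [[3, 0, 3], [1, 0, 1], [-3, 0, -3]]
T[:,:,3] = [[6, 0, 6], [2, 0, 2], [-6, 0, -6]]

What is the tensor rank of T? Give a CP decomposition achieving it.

rank(T) = 1

Lower bound: T ≠ 0 (e.g. T[1,1,2] = 3), so rank(T) ≥ 1.
Upper bound: if T = a (x) b (x) c then every fibre of T is a multiple of the corresponding factor, so read the factors off the fibres through the nonzero entry T[1,1,2] = 3.
The mode-1 fibre T[:,1,2] = [3, 1, -3] gives a = [3, 1, -3] (primitive direction); the mode-2 fibre T[1,:,2] = [3, 0, 3] gives b = [1, 0, 1]; then c[k] = T[1,1,k] / (a[1]·b[1]) = [0, 3, 6] / 3 = [0, 1, 2].
Expanding [3, 1, -3] (x) [1, 0, 1] (x) [0, 1, 2] reproduces all 27 entries of T, so T = [3, 1, -3] (x) [1, 0, 1] (x) [0, 1, 2] and rank(T) ≤ 1.
These bounds meet, so rank(T) = 1.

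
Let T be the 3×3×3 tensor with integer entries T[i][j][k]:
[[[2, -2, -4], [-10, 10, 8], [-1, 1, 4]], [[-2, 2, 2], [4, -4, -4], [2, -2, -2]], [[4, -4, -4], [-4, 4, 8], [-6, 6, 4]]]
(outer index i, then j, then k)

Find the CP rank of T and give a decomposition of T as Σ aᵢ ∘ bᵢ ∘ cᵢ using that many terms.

rank(T) = 3

Lower bound: in the mode-1 unfolding of T (rows indexed by i, columns by (j,k)) the 3×3 minor on rows i ∈ {0, 1, 2}, columns (j,k) ∈ {(0,0), (0,2), (1,0)} is det [[2, -4, -10], [-2, 2, 4], [4, -4, -4]] = -16 ≠ 0, so that unfolding has rank ≥ 3 and hence rank(T) ≥ 3 (CP rank is at least every unfolding rank, though it can be larger).
Upper bound: T is a sum of 3 rank-1 terms, T = [1, 0, -2] ∘ [2, -2, -1] ∘ [1, -1, 0] + [1, 0, -1] ∘ [1, 0, -1] ∘ [-4, 4, 0] + [2, -1, 2] ∘ [1, -2, -1] ∘ [2, -2, -2] (one valid choice — decompositions are not unique — normalised so each a, b is primitive with positive first nonzero entry; check it by expanding all entries), so rank(T) ≤ 3.
These bounds meet, so rank(T) = 3.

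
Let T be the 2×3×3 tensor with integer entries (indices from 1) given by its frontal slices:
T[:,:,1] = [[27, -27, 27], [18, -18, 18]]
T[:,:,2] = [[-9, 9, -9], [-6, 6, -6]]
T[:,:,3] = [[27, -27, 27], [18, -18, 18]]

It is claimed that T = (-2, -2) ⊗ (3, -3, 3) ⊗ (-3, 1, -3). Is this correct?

No

Reconstruct entry (1,1,1) from the claimed factors: Σₗ aₗ[1]bₗ[1]cₗ[1] = (-2)·(3)·(-3) = 18, but T[1,1,1] = 27. The claim is false.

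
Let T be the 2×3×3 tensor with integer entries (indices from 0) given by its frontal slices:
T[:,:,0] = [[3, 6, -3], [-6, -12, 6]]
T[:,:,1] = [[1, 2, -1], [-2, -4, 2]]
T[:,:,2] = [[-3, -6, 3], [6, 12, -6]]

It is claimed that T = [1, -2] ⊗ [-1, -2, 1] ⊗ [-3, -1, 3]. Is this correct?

Yes

Reconstruct entrywise from the claimed factors. For example, T[1,1,1] = -4 and Σₗ aₗ[1]bₗ[1]cₗ[1] = (-2)·(-2)·(-1) = -4; checking all 18 entries, every one matches. The claim holds.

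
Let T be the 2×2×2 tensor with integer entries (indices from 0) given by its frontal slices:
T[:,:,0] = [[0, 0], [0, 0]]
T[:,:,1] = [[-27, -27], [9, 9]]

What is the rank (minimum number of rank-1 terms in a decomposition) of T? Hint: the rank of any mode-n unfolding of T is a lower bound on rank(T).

Lower bound: T ≠ 0 (e.g. T[0,0,1] = -27), so rank(T) ≥ 1.
Upper bound: if T = a ⊗ b ⊗ c then every fibre of T is a multiple of the corresponding factor, so read the factors off the fibres through the nonzero entry T[0,0,1] = -27.
The mode-1 fibre T[:,0,1] = [-27, 9] gives a = [3, -1] (primitive direction); the mode-2 fibre T[0,:,1] = [-27, -27] gives b = [1, 1]; then c[k] = T[0,0,k] / (a[0]·b[0]) = [0, -27] / 3 = [0, -9].
Expanding [3, -1] ⊗ [1, 1] ⊗ [0, -9] reproduces all 8 entries of T, so T = [3, -1] ⊗ [1, 1] ⊗ [0, -9] and rank(T) ≤ 1.
These bounds meet, so rank(T) = 1.

1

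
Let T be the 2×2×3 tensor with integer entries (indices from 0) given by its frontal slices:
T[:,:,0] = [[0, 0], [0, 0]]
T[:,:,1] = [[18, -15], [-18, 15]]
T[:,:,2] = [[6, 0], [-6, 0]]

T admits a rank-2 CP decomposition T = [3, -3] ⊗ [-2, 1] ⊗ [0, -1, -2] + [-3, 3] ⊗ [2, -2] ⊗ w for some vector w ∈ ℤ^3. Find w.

w = [0, -2, 1]

Subtract the known terms from T to get the rank-1 residual R = [-3, 3] ⊗ [2, -2] ⊗ w, so R[i,j,k] = a[i]·b[j]·w[k]. Pick indices with nonzero a[0]·b[0] = (-3)·(2) = -6. Only the fibre through (0,0,·) is needed: R[0,0,:] = T[0,0,:] − Σₗ aₗ[0]bₗ[0]cₗ = [0, 18, 6] − (3)·(-2)·[0, -1, -2] = [0, 12, -6]. Then w[k] = R[0,0,k] / -6 for each k, giving w = [0, 12, -6] / -6 = [0, -2, 1].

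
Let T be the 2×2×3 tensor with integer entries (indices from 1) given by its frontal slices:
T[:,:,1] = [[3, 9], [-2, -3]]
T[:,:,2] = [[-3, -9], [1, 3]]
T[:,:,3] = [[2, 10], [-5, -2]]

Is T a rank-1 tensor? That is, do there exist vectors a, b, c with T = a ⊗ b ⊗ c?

The mode-3 unfolding of T (rows indexed by k, columns by (i,j) = (1,1), (1,2), (2,1), (2,2)) is [[3, 9, -2, -3], [-3, -9, 1, 3], [2, 10, -5, -2]].
There the 3×3 minor on rows k ∈ {1, 2, 3}, columns (i,j) ∈ {(1,1), (1,2), (2,1)} is det [[3, 9, -2], [-3, -9, 1], [2, 10, -5]] = 12 ≠ 0, so this unfolding has rank ≥ 3; CP rank is at least every unfolding rank, so rank(T) ≥ 3.
In particular rank(T) ≥ 3 > 1, so T is not rank-1.

No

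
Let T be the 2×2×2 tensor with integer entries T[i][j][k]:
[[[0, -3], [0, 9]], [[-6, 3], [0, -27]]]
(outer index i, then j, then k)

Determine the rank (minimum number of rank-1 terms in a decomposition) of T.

2

Lower bound: the mode-2 unfolding of T (rows indexed by j, columns by (i,k) = (0,0), (0,1), (1,0), (1,1)) is [[0, -3, -6, 3], [0, 9, 0, -27]].
There the 2×2 minor on rows j ∈ {0, 1}, columns (i,k) ∈ {(0,1), (1,0)} is det [[-3, -6], [9, 0]] = 54 ≠ 0, so this unfolding has rank ≥ 2; CP rank is at least every unfolding rank, so rank(T) ≥ 2. (Flattening ranks never certify an upper bound on CP rank; for that we must actually write T with 2 rank-1 terms.)
Upper bound — finding two terms. Write S_k = T[:,:,k] for the frontal slices: S₀ = [[0, 0], [-6, 0]], S₁ = [[-3, 9], [3, -27]].
If T = a₁ (x) b₁ (x) c₁ + a₂ (x) b₂ (x) c₂ then each S_k = c₁[k]·a₁b₁ᵀ + c₂[k]·a₂b₂ᵀ. S₀ and S₁ are linearly independent, so a₁b₁ᵀ and a₂b₂ᵀ must span the same plane of matrices: they are the rank-1 matrices of the form x·S₀ + y·S₁.
det(x·S₀ + y·S₁) is 54·xy + 54·y² = 54·(y)(x + y), vanishing at (x:y) = (1:0) and (1:-1).
M₁ = S₀ = [[0, 0], [-6, 0]] = (-6)·(0, 1)(1, 0)ᵀ and M₂ = S₀ − S₁ = [[3, -9], [-9, 27]] = 3·(1, -3)(1, -3)ᵀ, so take a₁ = (0, 1), b₁ = (1, 0), a₂ = (1, -3), b₂ = (1, -3).
Each slice is an integer combination of E₁ = a₁b₁ᵀ and E₂ = a₂b₂ᵀ: S₀ = −6·E₁, S₁ = −6·E₁ − 3·E₂; reading off coefficients, c₁ = (-6, -6) and c₂ = (0, -3).
Hence T = (0, 1) (x) (1, 0) (x) (-6, -6) + (1, -3) (x) (1, -3) (x) (0, -3), so rank(T) ≤ 2.
These bounds meet, so rank(T) = 2.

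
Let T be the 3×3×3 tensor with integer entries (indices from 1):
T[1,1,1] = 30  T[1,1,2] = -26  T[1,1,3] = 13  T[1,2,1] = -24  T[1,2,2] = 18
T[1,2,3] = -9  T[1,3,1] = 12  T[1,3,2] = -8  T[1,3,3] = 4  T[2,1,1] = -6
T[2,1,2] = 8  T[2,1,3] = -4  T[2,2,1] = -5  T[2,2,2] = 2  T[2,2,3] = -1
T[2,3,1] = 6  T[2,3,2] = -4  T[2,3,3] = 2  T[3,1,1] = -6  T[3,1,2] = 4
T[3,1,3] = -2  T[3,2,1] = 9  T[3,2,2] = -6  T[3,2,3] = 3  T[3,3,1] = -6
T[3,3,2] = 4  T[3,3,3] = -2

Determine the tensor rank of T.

2

Lower bound: the mode-1 unfolding of T (rows indexed by i, columns by (j,k) = (1,1), (1,2), (1,3), (2,1), (2,2), (2,3), (3,1), (3,2), (3,3)) is [[30, -26, 13, -24, 18, -9, 12, -8, 4], [-6, 8, -4, -5, 2, -1, 6, -4, 2], [-6, 4, -2, 9, -6, 3, -6, 4, -2]].
There the 2×2 minor on rows i ∈ {1, 2}, columns (j,k) ∈ {(1,1), (1,2)} is det [[30, -26], [-6, 8]] = 84 ≠ 0, so this unfolding has rank ≥ 2; CP rank is at least every unfolding rank, so rank(T) ≥ 2. (Flattening ranks never certify an upper bound on CP rank; for that we must actually write T with 2 rank-1 terms.)
Upper bound — finding two terms. Write S_k = T[:,:,k] for the frontal slices: S₁ = [[30, -24, 12], [-6, -5, 6], [-6, 9, -6]], S₂ = [[-26, 18, -8], [8, 2, -4], [4, -6, 4]], S₃ = [[13, -9, 4], [-4, -1, 2], [-2, 3, -2]].
If T = a₁ ⊗ b₁ ⊗ c₁ + a₂ ⊗ b₂ ⊗ c₂ then each S_k = c₁[k]·a₁b₁ᵀ + c₂[k]·a₂b₂ᵀ. S₁ and S₂ are linearly independent, so a₁b₁ᵀ and a₂b₂ᵀ must span the same plane of matrices: they are the rank-1 matrices of the form x·S₁ + y·S₂.
The 2×2 minor of x·S₁ + y·S₂ on rows {1,2}, columns {1,2} is −294·x² + 490·xy − 196·y² = (-98)·(3·x − 2·y)(x − y), vanishing at (x:y) = (2:3) and (1:1).
M₁ = 2·S₁ + 3·S₂ = [[-18, 6, 0], [12, -4, 0], [0, 0, 0]] = (-2)·[3, -2, 0][3, -1, 0]ᵀ and M₂ = S₁ + S₂ = [[4, -6, 4], [2, -3, 2], [-2, 3, -2]] = [2, 1, -1][2, -3, 2]ᵀ, so take a₁ = [3, -2, 0], b₁ = [3, -1, 0], a₂ = [2, 1, -1], b₂ = [2, -3, 2].
Each slice is an integer combination of E₁ = a₁b₁ᵀ and E₂ = a₂b₂ᵀ: S₁ = 2·E₁ + 3·E₂, S₂ = −2·E₁ − 2·E₂, S₃ = E₁ + E₂; reading off coefficients, c₁ = [2, -2, 1] and c₂ = [3, -2, 1].
Hence T = [3, -2, 0] ⊗ [3, -1, 0] ⊗ [2, -2, 1] + [2, 1, -1] ⊗ [2, -3, 2] ⊗ [3, -2, 1], so rank(T) ≤ 2.
These bounds meet, so rank(T) = 2.
Check entry T[2,1,2] = 8: (-2)·(3)·(-2) + (1)·(2)·(-2) = 8.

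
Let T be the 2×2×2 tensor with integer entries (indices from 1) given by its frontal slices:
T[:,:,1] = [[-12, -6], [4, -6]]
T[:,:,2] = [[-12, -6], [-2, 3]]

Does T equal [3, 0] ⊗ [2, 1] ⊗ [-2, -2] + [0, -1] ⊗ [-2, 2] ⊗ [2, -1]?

Reconstruct entry (2,2,1) from the claimed factors: Σₗ aₗ[2]bₗ[2]cₗ[1] = (0)·(1)·(-2) + (-1)·(2)·(2) = -4, but T[2,2,1] = -6. The claim is false.

No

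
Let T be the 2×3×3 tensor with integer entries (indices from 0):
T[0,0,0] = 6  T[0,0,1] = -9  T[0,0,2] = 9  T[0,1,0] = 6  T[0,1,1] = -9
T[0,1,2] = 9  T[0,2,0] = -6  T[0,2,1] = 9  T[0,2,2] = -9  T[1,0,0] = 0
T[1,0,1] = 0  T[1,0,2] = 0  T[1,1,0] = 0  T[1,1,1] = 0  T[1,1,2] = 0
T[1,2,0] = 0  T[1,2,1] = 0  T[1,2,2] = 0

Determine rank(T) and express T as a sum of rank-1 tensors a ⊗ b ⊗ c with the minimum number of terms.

Lower bound: T ≠ 0 (e.g. T[0,0,0] = 6), so rank(T) ≥ 1.
Upper bound: the mode-1 fibre T[:,0,0] = [6, 0] gives a = [1, 0] (primitive direction); the mode-2 fibre T[0,:,0] = [6, 6, -6] gives b = [1, 1, -1]; then c[k] = T[0,0,k] / (a[0]·b[0]) = [6, -9, 9] / 1 = [6, -9, 9].
Expanding [1, 0] ⊗ [1, 1, -1] ⊗ [6, -9, 9] reproduces all 18 entries of T, so T = [1, 0] ⊗ [1, 1, -1] ⊗ [6, -9, 9] and rank(T) ≤ 1.
These bounds meet, so rank(T) = 1.

rank(T) = 1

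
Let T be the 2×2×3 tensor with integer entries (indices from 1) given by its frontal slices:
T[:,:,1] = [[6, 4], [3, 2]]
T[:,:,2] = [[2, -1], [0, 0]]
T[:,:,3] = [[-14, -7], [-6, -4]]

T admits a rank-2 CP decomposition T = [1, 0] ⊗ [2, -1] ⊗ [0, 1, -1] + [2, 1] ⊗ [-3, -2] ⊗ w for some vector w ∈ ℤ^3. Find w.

w = [-1, 0, 2]

Subtract the known terms from T to get the rank-1 residual R = [2, 1] ⊗ [-3, -2] ⊗ w, so R[i,j,k] = a[i]·b[j]·w[k]. Pick indices with nonzero a[1]·b[1] = (2)·(-3) = -6. Only the fibre through (1,1,·) is needed: R[1,1,:] = T[1,1,:] − Σₗ aₗ[1]bₗ[1]cₗ = [6, 2, -14] − (1)·(2)·[0, 1, -1] = [6, 0, -12]. Then w[k] = R[1,1,k] / -6 for each k, giving w = [6, 0, -12] / -6 = [-1, 0, 2].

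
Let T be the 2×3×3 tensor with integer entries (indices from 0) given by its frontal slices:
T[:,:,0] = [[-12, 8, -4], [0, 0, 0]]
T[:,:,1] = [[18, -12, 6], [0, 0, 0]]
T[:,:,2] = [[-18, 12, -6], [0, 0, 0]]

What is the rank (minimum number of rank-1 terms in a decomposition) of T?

1

Lower bound: T ≠ 0 (e.g. T[0,0,0] = -12), so rank(T) ≥ 1.
Upper bound: if T = a ⊗ b ⊗ c then every fibre of T is a multiple of the corresponding factor, so read the factors off the fibres through the nonzero entry T[0,0,0] = -12.
The mode-1 fibre T[:,0,0] = [-12, 0] gives a = [1, 0] (primitive direction); the mode-2 fibre T[0,:,0] = [-12, 8, -4] gives b = [3, -2, 1]; then c[k] = T[0,0,k] / (a[0]·b[0]) = [-12, 18, -18] / 3 = [-4, 6, -6].
Expanding [1, 0] ⊗ [3, -2, 1] ⊗ [-4, 6, -6] reproduces all 18 entries of T, so T = [1, 0] ⊗ [3, -2, 1] ⊗ [-4, 6, -6] and rank(T) ≤ 1.
These bounds meet, so rank(T) = 1.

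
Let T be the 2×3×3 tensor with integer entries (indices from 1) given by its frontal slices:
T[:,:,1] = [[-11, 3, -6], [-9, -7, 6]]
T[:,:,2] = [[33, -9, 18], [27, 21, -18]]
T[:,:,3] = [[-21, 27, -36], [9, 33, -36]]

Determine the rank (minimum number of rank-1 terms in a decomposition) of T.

Lower bound: the mode-2 unfolding of T (rows indexed by j, columns by (i,k) = (1,1), (1,2), (1,3), (2,1), (2,2), (2,3)) is [[-11, 33, -21, -9, 27, 9], [3, -9, 27, -7, 21, 33], [-6, 18, -36, 6, -18, -36]].
There the 2×2 minor on rows j ∈ {1, 2}, columns (i,k) ∈ {(1,1), (1,3)} is det [[-11, -21], [3, 27]] = -234 ≠ 0, so this unfolding has rank ≥ 2; CP rank is at least every unfolding rank, so rank(T) ≥ 2. (This is only a lower bound: in general the CP rank may exceed every unfolding rank, so we still need to exhibit 2 rank-1 terms summing to T.)
Upper bound — finding two terms. Write S_k = T[:,:,k] for the frontal slices: S₁ = [[-11, 3, -6], [-9, -7, 6]], S₂ = [[33, -9, 18], [27, 21, -18]], S₃ = [[-21, 27, -36], [9, 33, -36]].
If T = a₁ ⊗ b₁ ⊗ c₁ + a₂ ⊗ b₂ ⊗ c₂ then each S_k = c₁[k]·a₁b₁ᵀ + c₂[k]·a₂b₂ᵀ. S₁ and S₃ are linearly independent, so a₁b₁ᵀ and a₂b₂ᵀ must span the same plane of matrices: they are the rank-1 matrices of the form x·S₁ + y·S₃.
The 2×2 minor of x·S₁ + y·S₃ on rows {1,2}, columns {1,2} is 104·x² − 936·y² = 104·(x − 3·y)(x + 3·y), vanishing at (x:y) = (3:1) and (3:-1).
M₁ = 3·S₁ + S₃ = [[-54, 36, -54], [-18, 12, -18]] = (-6)·[3, 1][3, -2, 3]ᵀ and M₂ = 3·S₁ − S₃ = [[-12, -18, 18], [-36, -54, 54]] = (-6)·[1, 3][2, 3, -3]ᵀ, so take a₁ = [3, 1], b₁ = [3, -2, 3], a₂ = [1, 3], b₂ = [2, 3, -3].
Each slice is an integer combination of E₁ = a₁b₁ᵀ and E₂ = a₂b₂ᵀ: S₁ = −E₁ − E₂, S₂ = 3·E₁ + 3·E₂, S₃ = −3·E₁ + 3·E₂; reading off coefficients, c₁ = [-1, 3, -3] and c₂ = [-1, 3, 3].
Hence T = [3, 1] ⊗ [3, -2, 3] ⊗ [-1, 3, -3] + [1, 3] ⊗ [2, 3, -3] ⊗ [-1, 3, 3], so rank(T) ≤ 2.
These bounds meet, so rank(T) = 2.

2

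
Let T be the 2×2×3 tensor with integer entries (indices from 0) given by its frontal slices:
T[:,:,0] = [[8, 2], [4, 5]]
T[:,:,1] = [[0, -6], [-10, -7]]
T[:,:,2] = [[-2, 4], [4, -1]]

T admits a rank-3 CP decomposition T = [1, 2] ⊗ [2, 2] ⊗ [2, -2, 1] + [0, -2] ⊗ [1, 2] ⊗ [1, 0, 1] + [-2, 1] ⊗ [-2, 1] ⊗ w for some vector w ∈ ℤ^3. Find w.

w = [1, 1, -1]

Subtract the known terms from T to get the rank-1 residual R = [-2, 1] ⊗ [-2, 1] ⊗ w, so R[i,j,k] = a[i]·b[j]·w[k]. Pick indices with nonzero a[0]·b[0] = (-2)·(-2) = 4. Only the fibre through (0,0,·) is needed: R[0,0,:] = T[0,0,:] − Σₗ aₗ[0]bₗ[0]cₗ = [8, 0, -2] − (1)·(2)·[2, -2, 1] − (0)·(1)·[1, 0, 1] = [4, 4, -4]. Then w[k] = R[0,0,k] / 4 for each k, giving w = [4, 4, -4] / 4 = [1, 1, -1].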